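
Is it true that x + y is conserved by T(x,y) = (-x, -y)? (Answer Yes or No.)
No

Substitute T(x,y) = (-x, -y) into the expression and compare with the original.

Original: x + y
After applying T: (-x) + (-y) = -x - y

This differs from the original x + y (difference: -2x - 2y), so the expression is NOT invariant.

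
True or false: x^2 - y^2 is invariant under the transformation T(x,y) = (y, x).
False

Substitute T(x,y) = (y, x) into the expression and compare with the original.

Original: x^2 - y^2
After applying T: (y)^2 - (x)^2 = -x^2 + y^2

This differs from the original x^2 - y^2 (difference: -2x^2 + 2y^2), so the expression is NOT invariant.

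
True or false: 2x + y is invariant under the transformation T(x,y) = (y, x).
False

Substitute T(x,y) = (y, x) into the expression and compare with the original.

Original: 2x + y
After applying T: 2(y) + (x) = x + 2y

This differs from the original 2x + y (difference: -x + y), so the expression is NOT invariant.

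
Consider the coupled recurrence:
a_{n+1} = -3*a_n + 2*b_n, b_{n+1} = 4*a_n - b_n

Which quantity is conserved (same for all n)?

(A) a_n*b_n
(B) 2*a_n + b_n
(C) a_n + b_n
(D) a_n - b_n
C

Replace a_n by a_{n+1} = -3*a_n + 2*b_n and b_n by b_{n+1} = 4*a_n - b_n in each option and simplify:
(A) a_n*b_n  ->  (-3*a_n + 2*b_n)*(4*a_n - b_n) = -12*a_n^2 + 11*a_n*b_n - 2*b_n^2   [not conserved]
(B) 2*a_n + b_n  ->  2*(-3*a_n + 2*b_n) + (4*a_n - b_n) = -2*a_n + 3*b_n   [not conserved]
(C) a_n + b_n  ->  (-3*a_n + 2*b_n) + (4*a_n - b_n) = a_n + b_n   [conserved]
(D) a_n - b_n  ->  (-3*a_n + 2*b_n) - (4*a_n - b_n) = -7*a_n + 3*b_n   [not conserved]

Only (C) a_n + b_n returns to itself after one step, so it is the conserved quantity.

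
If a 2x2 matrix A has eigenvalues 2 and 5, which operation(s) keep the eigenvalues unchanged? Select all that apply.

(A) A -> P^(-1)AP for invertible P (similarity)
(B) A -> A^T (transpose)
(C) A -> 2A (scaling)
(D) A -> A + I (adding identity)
A and B

Eigenvalues are preserved by:
1. Similarity transformations: A -> P^(-1)AP (same characteristic polynomial)
2. Transpose: A^T has the same eigenvalues as A

Eigenvalues are NOT preserved by:
- Adding identity: eigenvalues become 2+1, 5+1
- Scaling: eigenvalues become 4, 10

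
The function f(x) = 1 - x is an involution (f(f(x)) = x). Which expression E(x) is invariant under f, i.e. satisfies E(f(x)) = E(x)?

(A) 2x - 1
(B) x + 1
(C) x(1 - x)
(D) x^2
C

Replace x by f(x) = 1 - x in each option and simplify. As a quick numerical cross-check, also compare E(4) with E(f(4)) = E(-3).

(A) 2x - 1  ->  2(1 - x) - 1 = 1 - 2x; check: E(4) = 7 but E(-3) = -7.   [not invariant]
(B) x + 1  ->  (1 - x) + 1 = 2 - x; check: E(4) = 5 but E(-3) = -2.   [not invariant]
(C) x(1 - x)  ->  (1 - x)(1 - (1 - x)), which simplifies back to x(1 - x); check: E(4) = -12, E(-3) = -12.   [invariant]
(D) x^2  ->  (1 - x)^2 = (x - 1)^2; check: E(4) = 16 but E(-3) = 9.   [not invariant]

Only (C) is unchanged. E is symmetric under swapping x with f(x) = 1 - x, which is exactly what an involution does.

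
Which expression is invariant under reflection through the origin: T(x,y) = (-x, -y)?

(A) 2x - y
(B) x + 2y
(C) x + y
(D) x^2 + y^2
D

The map is reflection through the origin: T(x,y) = (-x, -y).
Substitute the transformed coordinates into each option and compare with the original:
(A) 2x - y  ->  2(-x) - (-y) = -2x + y   [differs from 2x - y: not invariant]
(B) x + 2y  ->  (-x) + 2(-y) = -x - 2y   [differs from x + 2y: not invariant]
(C) x + y  ->  (-x) + (-y) = -x - y   [differs from x + y: not invariant]
(D) x^2 + y^2  ->  (-x)^2 + (-y)^2 = x^2 + y^2   [equals x^2 + y^2: invariant]

Only option (D), x^2 + y^2, is unchanged by the transformation.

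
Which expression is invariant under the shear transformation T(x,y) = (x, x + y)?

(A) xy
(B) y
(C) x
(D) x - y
C

Under the shear T(x,y) = (x, x + y):
Substitute the transformed coordinates into each option and compare with the original:
(A) xy  ->  (x)(x + y) = x^2 + xy   [differs from xy: not invariant]
(B) y  ->  (x + y) = x + y   [differs from y: not invariant]
(C) x  ->  (x) = x   [equals x: invariant]
(D) x - y  ->  (x) - (x + y) = -y   [differs from x - y: not invariant]

Only option (C), x, is unchanged by the transformation.
A vertical shear moves points parallel to the y-axis, so the x-coordinate (and any function of x alone) is unchanged.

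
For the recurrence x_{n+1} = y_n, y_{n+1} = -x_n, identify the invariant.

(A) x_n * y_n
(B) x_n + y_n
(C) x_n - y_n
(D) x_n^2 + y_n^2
D

For the recurrence x_{n+1} = y_n, y_{n+1} = -x_n:

x_{n+1}^2 + y_{n+1}^2 = y_n^2 + (-x_n)^2 = x_n^2 + y_n^2
The sum of squares is conserved (like energy in a harmonic oscillator).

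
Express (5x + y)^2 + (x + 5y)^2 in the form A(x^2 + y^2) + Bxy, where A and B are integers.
26(x^2 + y^2) + 20xy

Expanding: (5x + y)^2 = 25x^2 + 10xy + y^2
(x + 5y)^2 = x^2 + 10xy + 25y^2
Sum = (25+1)(x^2+y^2) + 20xy = 26(x^2 + y^2) + 20xy
This is symmetric in x and y.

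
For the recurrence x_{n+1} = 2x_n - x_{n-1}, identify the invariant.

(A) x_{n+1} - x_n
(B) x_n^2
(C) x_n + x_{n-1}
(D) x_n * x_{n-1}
A

For the recurrence x_{n+1} = 2x_n - x_{n-1}:

If x_{n+1} = 2x_n - x_{n-1}, then:
x_{n+1} - x_n = x_n - x_{n-1}
The first difference is constant throughout the sequence.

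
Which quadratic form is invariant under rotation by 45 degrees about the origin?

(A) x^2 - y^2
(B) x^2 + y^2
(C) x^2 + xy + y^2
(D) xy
B

Rotation by 45 degrees sends (x, y) to (sqrt(2)x/2 - sqrt(2)y/2, sqrt(2)x/2 + sqrt(2)y/2).
Substitute the transformed coordinates into each option and compare with the original:
(A) x^2 - y^2  ->  (sqrt(2)x/2 - sqrt(2)y/2)^2 - (sqrt(2)x/2 + sqrt(2)y/2)^2 = -2xy   [differs from x^2 - y^2: not invariant]
(B) x^2 + y^2  ->  (sqrt(2)x/2 - sqrt(2)y/2)^2 + (sqrt(2)x/2 + sqrt(2)y/2)^2 = x^2 + y^2   [equals x^2 + y^2: invariant]
(C) x^2 + xy + y^2  ->  (sqrt(2)x/2 - sqrt(2)y/2)^2 + (sqrt(2)x/2 - sqrt(2)y/2)(sqrt(2)x/2 + sqrt(2)y/2) + (sqrt(2)x/2 + sqrt(2)y/2)^2 = 3x^2/2 + y^2/2   [differs from x^2 + xy + y^2: not invariant]
(D) xy  ->  (sqrt(2)x/2 - sqrt(2)y/2)(sqrt(2)x/2 + sqrt(2)y/2) = x^2/2 - y^2/2   [differs from xy: not invariant]

Only option (B), x^2 + y^2, is unchanged by the transformation.
x^2 + y^2 is the squared distance from the origin, which rotations preserve.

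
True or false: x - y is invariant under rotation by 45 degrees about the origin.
False

Applying rotation by 45 degrees: x' = x*cos(45 degrees) - y*sin(45 degrees) = sqrt(2)x/2 - sqrt(2)y/2, y' = x*sin(45 degrees) + y*cos(45 degrees) = sqrt(2)x/2 + sqrt(2)y/2

Substituting into x - y:
(sqrt(2)x/2 - sqrt(2)y/2) - (sqrt(2)x/2 + sqrt(2)y/2)
= -sqrt(2)y

This differs from the original expression x - y, so it is NOT invariant.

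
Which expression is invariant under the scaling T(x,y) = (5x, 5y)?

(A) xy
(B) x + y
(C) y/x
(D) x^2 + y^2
C

Under the uniform scaling T(x,y) = (5x, 5y):
Substitute the transformed coordinates into each option and compare with the original:
(A) xy  ->  (5x)(5y) = 25xy   [differs from xy: not invariant]
(B) x + y  ->  (5x) + (5y) = 5x + 5y   [differs from x + y: not invariant]
(C) y/x  ->  (5y)/(5x) = y/x   [equals y/x: invariant]
(D) x^2 + y^2  ->  (5x)^2 + (5y)^2 = 25x^2 + 25y^2   [differs from x^2 + y^2: not invariant]

Only option (C), y/x, is unchanged by the transformation.
The common factor 5 cancels in a ratio of coordinates, while sums, products and sums of squares pick up factors of 5 or 25.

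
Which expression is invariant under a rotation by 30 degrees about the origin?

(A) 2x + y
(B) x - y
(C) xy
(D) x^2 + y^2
D

A rotation by 30 degrees sends (x, y) to (sqrt(3)x/2 - y/2, x/2 + sqrt(3)y/2).
Substitute the transformed coordinates into each option and compare with the original:
(A) 2x + y  ->  2(sqrt(3)x/2 - y/2) + (x/2 + sqrt(3)y/2) = x/2 + sqrt(3)x - y + sqrt(3)y/2   [differs from 2x + y: not invariant]
(B) x - y  ->  (sqrt(3)x/2 - y/2) - (x/2 + sqrt(3)y/2) = -x/2 + sqrt(3)x/2 - sqrt(3)y/2 - y/2   [differs from x - y: not invariant]
(C) xy  ->  (sqrt(3)x/2 - y/2)(x/2 + sqrt(3)y/2) = sqrt(3)x^2/4 + xy/2 - sqrt(3)y^2/4   [differs from xy: not invariant]
(D) x^2 + y^2  ->  (sqrt(3)x/2 - y/2)^2 + (x/2 + sqrt(3)y/2)^2 = x^2 + y^2   [equals x^2 + y^2: invariant]

Only option (D), x^2 + y^2, is unchanged by the transformation.
Geometrically, x^2 + y^2 is the squared distance from the origin, which every rotation about the origin preserves.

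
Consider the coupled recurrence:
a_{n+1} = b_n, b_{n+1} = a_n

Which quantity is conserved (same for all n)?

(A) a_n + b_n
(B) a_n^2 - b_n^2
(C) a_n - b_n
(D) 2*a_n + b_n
A

Replace a_n by a_{n+1} = b_n and b_n by b_{n+1} = a_n in each option and simplify:
(A) a_n + b_n  ->  (b_n) + (a_n) = a_n + b_n   [conserved]
(B) a_n^2 - b_n^2  ->  (b_n)^2 - (a_n)^2 = -a_n^2 + b_n^2   [not conserved]
(C) a_n - b_n  ->  (b_n) - (a_n) = -a_n + b_n   [not conserved]
(D) 2*a_n + b_n  ->  2*(b_n) + (a_n) = a_n + 2*b_n   [not conserved]

Only (A) a_n + b_n returns to itself after one step, so it is the conserved quantity.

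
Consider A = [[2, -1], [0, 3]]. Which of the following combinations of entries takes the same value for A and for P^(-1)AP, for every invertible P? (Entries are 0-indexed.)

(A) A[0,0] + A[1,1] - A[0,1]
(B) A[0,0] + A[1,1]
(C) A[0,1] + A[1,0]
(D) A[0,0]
B

A[0,0] + A[1,1] is the trace of A. By the cyclic property of the trace, tr(P^(-1)AP) = tr(APP^(-1)) = tr(A), so it is the same for every matrix similar to A.

The other combinations are not similarity invariants. For example, take P = [[2, 1], [1, 1]] (det P = 1), so P^(-1) = [[1, -1], [-1, 2]] and
B = P^(-1)AP = [[0, -2], [3, 5]].
Evaluating each option on A and on B:
(A) A[0,0] + A[1,1] - A[0,1]: 6 for A, 7 for B -> changes
(B) A[0,0] + A[1,1]: 5 for A, 5 for B -> unchanged
(C) A[0,1] + A[1,0]: -1 for A, 1 for B -> changes
(D) A[0,0]: 2 for A, 0 for B -> changes

Only (B) A[0,0] + A[1,1] = 5 survives (and it does so for every P, not just this one), so it is the invariant.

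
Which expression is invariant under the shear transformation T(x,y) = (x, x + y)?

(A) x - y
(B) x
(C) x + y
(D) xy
B

Under the shear T(x,y) = (x, x + y):
Substitute the transformed coordinates into each option and compare with the original:
(A) x - y  ->  (x) - (x + y) = -y   [differs from x - y: not invariant]
(B) x  ->  (x) = x   [equals x: invariant]
(C) x + y  ->  (x) + (x + y) = 2x + y   [differs from x + y: not invariant]
(D) xy  ->  (x)(x + y) = x^2 + xy   [differs from xy: not invariant]

Only option (B), x, is unchanged by the transformation.
A vertical shear moves points parallel to the y-axis, so the x-coordinate (and any function of x alone) is unchanged.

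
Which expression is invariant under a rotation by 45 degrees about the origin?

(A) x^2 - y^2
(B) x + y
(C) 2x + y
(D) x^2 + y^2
D

A rotation by 45 degrees sends (x, y) to (sqrt(2)x/2 - sqrt(2)y/2, sqrt(2)x/2 + sqrt(2)y/2).
Substitute the transformed coordinates into each option and compare with the original:
(A) x^2 - y^2  ->  (sqrt(2)x/2 - sqrt(2)y/2)^2 - (sqrt(2)x/2 + sqrt(2)y/2)^2 = -2xy   [differs from x^2 - y^2: not invariant]
(B) x + y  ->  (sqrt(2)x/2 - sqrt(2)y/2) + (sqrt(2)x/2 + sqrt(2)y/2) = sqrt(2)x   [differs from x + y: not invariant]
(C) 2x + y  ->  2(sqrt(2)x/2 - sqrt(2)y/2) + (sqrt(2)x/2 + sqrt(2)y/2) = 3sqrt(2)x/2 - sqrt(2)y/2   [differs from 2x + y: not invariant]
(D) x^2 + y^2  ->  (sqrt(2)x/2 - sqrt(2)y/2)^2 + (sqrt(2)x/2 + sqrt(2)y/2)^2 = x^2 + y^2   [equals x^2 + y^2: invariant]

Only option (D), x^2 + y^2, is unchanged by the transformation.
Geometrically, x^2 + y^2 is the squared distance from the origin, which every rotation about the origin preserves.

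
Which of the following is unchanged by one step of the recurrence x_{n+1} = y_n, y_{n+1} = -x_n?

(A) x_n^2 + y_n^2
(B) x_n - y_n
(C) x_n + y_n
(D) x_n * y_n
A

For the recurrence x_{n+1} = y_n, y_{n+1} = -x_n:

x_{n+1}^2 + y_{n+1}^2 = y_n^2 + (-x_n)^2 = x_n^2 + y_n^2
The sum of squares is conserved (like energy in a harmonic oscillator).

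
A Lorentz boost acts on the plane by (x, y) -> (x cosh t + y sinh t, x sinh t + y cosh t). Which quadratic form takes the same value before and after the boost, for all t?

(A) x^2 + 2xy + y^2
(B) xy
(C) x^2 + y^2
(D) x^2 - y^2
D

Write x' = x cosh t + y sinh t, y' = x sinh t + y cosh t and substitute into each option:
(A) x^2 + 2xy + y^2: (x' + y')^2 with x' + y' = (x + y)(cosh t + sinh t) = (x + y)e^t, so it becomes (x + y)^2 e^(2t)   [not invariant for t != 0]
(B) xy: (x cosh t + y sinh t)(x sinh t + y cosh t) = xy(cosh^2 t + sinh^2 t) + (x^2 + y^2) sinh t cosh t = xy cosh 2t + (x^2 + y^2)(sinh 2t)/2   [not invariant for t != 0]
(C) x^2 + y^2: (x cosh t + y sinh t)^2 + (x sinh t + y cosh t)^2 = (x^2 + y^2)(cosh^2 t + sinh^2 t) + 4xy sinh t cosh t = (x^2 + y^2) cosh 2t + 2xy sinh 2t   [not invariant for t != 0]
(D) x^2 - y^2: (x cosh t + y sinh t)^2 - (x sinh t + y cosh t)^2 = x^2(cosh^2 t - sinh^2 t) + 2xy(cosh t sinh t - sinh t cosh t) + y^2(sinh^2 t - cosh^2 t) = x^2 - y^2   [invariant, using cosh^2 t - sinh^2 t = 1]

Only (D) x^2 - y^2 is unchanged; it is the Minkowski form preserved by Lorentz boosts, just as x^2 + y^2 is preserved by ordinary rotations.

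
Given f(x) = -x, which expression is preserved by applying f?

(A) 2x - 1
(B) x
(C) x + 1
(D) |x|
D

For f(x) = -x:
Applying f replaces x by -x. Since |-x| = |x|, the absolute value is unchanged by f, whereas x -> -x, 2x - 1 -> -2x - 1 and x + 1 -> -x + 1 all change.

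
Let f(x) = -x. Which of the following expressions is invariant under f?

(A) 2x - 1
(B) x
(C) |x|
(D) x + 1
C

For f(x) = -x:
Applying f replaces x by -x. Since |-x| = |x|, the absolute value is unchanged by f, whereas x -> -x, 2x - 1 -> -2x - 1 and x + 1 -> -x + 1 all change.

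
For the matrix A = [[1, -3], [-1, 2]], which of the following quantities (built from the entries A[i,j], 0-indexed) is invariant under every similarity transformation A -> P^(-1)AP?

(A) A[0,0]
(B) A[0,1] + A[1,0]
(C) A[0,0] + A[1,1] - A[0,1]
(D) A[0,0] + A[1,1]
D

A[0,0] + A[1,1] is the trace of A. By the cyclic property of the trace, tr(P^(-1)AP) = tr(APP^(-1)) = tr(A), so it is the same for every matrix similar to A.

The other combinations are not similarity invariants. For example, take P = [[1, 2], [0, 1]] (det P = 1), so P^(-1) = [[1, -2], [0, 1]] and
B = P^(-1)AP = [[3, -1], [-1, 0]].
Evaluating each option on A and on B:
(A) A[0,0]: 1 for A, 3 for B -> changes
(B) A[0,1] + A[1,0]: -4 for A, -2 for B -> changes
(C) A[0,0] + A[1,1] - A[0,1]: 6 for A, 4 for B -> changes
(D) A[0,0] + A[1,1]: 3 for A, 3 for B -> unchanged

Only (D) A[0,0] + A[1,1] = 3 survives (and it does so for every P, not just this one), so it is the invariant.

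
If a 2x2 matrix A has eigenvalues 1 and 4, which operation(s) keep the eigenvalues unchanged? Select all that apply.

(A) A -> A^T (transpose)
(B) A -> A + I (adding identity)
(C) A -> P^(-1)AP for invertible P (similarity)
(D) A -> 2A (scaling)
A and C

Eigenvalues are preserved by:
1. Similarity transformations: A -> P^(-1)AP (same characteristic polynomial)
2. Transpose: A^T has the same eigenvalues as A

Eigenvalues are NOT preserved by:
- Adding identity: eigenvalues become 1+1, 4+1
- Scaling: eigenvalues become 2, 8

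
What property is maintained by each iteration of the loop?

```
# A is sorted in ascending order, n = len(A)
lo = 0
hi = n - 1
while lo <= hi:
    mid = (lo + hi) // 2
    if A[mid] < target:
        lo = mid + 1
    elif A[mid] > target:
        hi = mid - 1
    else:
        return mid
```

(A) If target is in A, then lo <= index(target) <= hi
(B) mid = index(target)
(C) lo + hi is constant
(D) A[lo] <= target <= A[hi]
A

A loop invariant must hold before the first iteration and be re-established by every execution of the body.

(A) If target is in A, then lo <= index(target) <= hi: Before the loop [lo, hi] = [0, n-1] covers every index. When A[mid] < target, sortedness puts target strictly to the right of mid, so setting lo = mid + 1 keeps index(target) in [lo, hi]; symmetrically for hi = mid - 1. Hence 'if target is in A then lo <= index(target) <= hi' holds after every iteration, and when lo > hi it proves target is absent.

The other options fail:
(B) mid = index(target): mid is just the current probe; it equals index(target) only on the iteration that returns.
(C) lo + hi is constant: each iteration moves exactly one of lo, hi, so lo + hi changes (e.g. 0 + (n-1) becomes (mid+1) + (n-1)).
(D) A[lo] <= target <= A[hi]: fails when target is not in A (e.g. target < A[0] already violates it before the loop), so it is not maintained in general.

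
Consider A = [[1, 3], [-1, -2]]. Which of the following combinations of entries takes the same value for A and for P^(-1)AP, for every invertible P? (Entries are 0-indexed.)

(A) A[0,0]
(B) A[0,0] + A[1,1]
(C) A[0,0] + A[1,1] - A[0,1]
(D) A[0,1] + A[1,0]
B

A[0,0] + A[1,1] is the trace of A. By the cyclic property of the trace, tr(P^(-1)AP) = tr(APP^(-1)) = tr(A), so it is the same for every matrix similar to A.

The other combinations are not similarity invariants. For example, take P = [[1, -1], [0, 1]] (det P = 1), so P^(-1) = [[1, 1], [0, 1]] and
B = P^(-1)AP = [[0, 1], [-1, -1]].
Evaluating each option on A and on B:
(A) A[0,0]: 1 for A, 0 for B -> changes
(B) A[0,0] + A[1,1]: -1 for A, -1 for B -> unchanged
(C) A[0,0] + A[1,1] - A[0,1]: -4 for A, -2 for B -> changes
(D) A[0,1] + A[1,0]: 2 for A, 0 for B -> changes

Only (B) A[0,0] + A[1,1] = -1 survives (and it does so for every P, not just this one), so it is the invariant.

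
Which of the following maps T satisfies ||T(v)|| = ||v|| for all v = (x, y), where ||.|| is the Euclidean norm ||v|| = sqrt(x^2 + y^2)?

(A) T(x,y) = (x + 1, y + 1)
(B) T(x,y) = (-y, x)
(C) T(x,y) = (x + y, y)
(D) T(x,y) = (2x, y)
B

A transformation preserves a norm if ||T(v)|| = ||v|| for every v; a single vector where the norm changes rules an option out.

(A) T(x,y) = (x + 1, y + 1): v = (1, 0) has norm sqrt((1)^2 + (0)^2) = 1, but T(v) = (2, 1) has norm sqrt(5) -- not preserved.
(B) T(x,y) = (-y, x): preserves the norm -- it is an orthogonal map (a rotation/reflection), and (-y)^2 + (x)^2 simplifies to x^2 + y^2.
(C) T(x,y) = (x + y, y): v = (0, 1) has norm sqrt((0)^2 + (1)^2) = 1, but T(v) = (1, 1) has norm sqrt(2) -- not preserved.
(D) T(x,y) = (2x, y): v = (1, 0) has norm sqrt((1)^2 + (0)^2) = 1, but T(v) = (2, 0) has norm 2 -- not preserved.

Therefore the answer is (B).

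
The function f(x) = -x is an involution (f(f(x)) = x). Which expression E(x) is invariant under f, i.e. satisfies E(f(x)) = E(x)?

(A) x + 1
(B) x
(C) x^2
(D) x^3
C

Replace x by f(x) = -x in each option and simplify. As a quick numerical cross-check, also compare E(5) with E(f(5)) = E(-5).

(A) x + 1  ->  (-x) + 1 = 1 - x; check: E(5) = 6 but E(-5) = -4.   [not invariant]
(B) x  ->  (-x) = -x; check: E(5) = 5 but E(-5) = -5.   [not invariant]
(C) x^2  ->  (-x)^2, which simplifies back to x^2; check: E(5) = 25, E(-5) = 25.   [invariant]
(D) x^3  ->  (-x)^3 = -x^3; check: E(5) = 125 but E(-5) = -125.   [not invariant]

Only (C) is unchanged. E is symmetric under swapping x with f(x) = -x, which is exactly what an involution does.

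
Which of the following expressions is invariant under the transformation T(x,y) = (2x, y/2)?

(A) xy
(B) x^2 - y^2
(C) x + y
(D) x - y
A

An expression E(x,y) is invariant under T if E(T(x,y)) = E(x,y). Here T(x,y) = (2x, y/2).
Substitute the transformed coordinates into each option and compare with the original:
(A) xy  ->  (2x)(y/2) = xy   [equals xy: invariant]
(B) x^2 - y^2  ->  (2x)^2 - (y/2)^2 = 4x^2 - y^2/4   [differs from x^2 - y^2: not invariant]
(C) x + y  ->  (2x) + (y/2) = 2x + y/2   [differs from x + y: not invariant]
(D) x - y  ->  (2x) - (y/2) = 2x - y/2   [differs from x - y: not invariant]

Only option (A), xy, is unchanged by the transformation.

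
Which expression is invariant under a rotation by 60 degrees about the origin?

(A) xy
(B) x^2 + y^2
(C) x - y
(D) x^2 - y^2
B

A rotation by 60 degrees sends (x, y) to (x/2 - sqrt(3)y/2, sqrt(3)x/2 + y/2).
Substitute the transformed coordinates into each option and compare with the original:
(A) xy  ->  (x/2 - sqrt(3)y/2)(sqrt(3)x/2 + y/2) = sqrt(3)x^2/4 - xy/2 - sqrt(3)y^2/4   [differs from xy: not invariant]
(B) x^2 + y^2  ->  (x/2 - sqrt(3)y/2)^2 + (sqrt(3)x/2 + y/2)^2 = x^2 + y^2   [equals x^2 + y^2: invariant]
(C) x - y  ->  (x/2 - sqrt(3)y/2) - (sqrt(3)x/2 + y/2) = -sqrt(3)x/2 + x/2 - sqrt(3)y/2 - y/2   [differs from x - y: not invariant]
(D) x^2 - y^2  ->  (x/2 - sqrt(3)y/2)^2 - (sqrt(3)x/2 + y/2)^2 = -x^2/2 - sqrt(3)xy + y^2/2   [differs from x^2 - y^2: not invariant]

Only option (B), x^2 + y^2, is unchanged by the transformation.
Geometrically, x^2 + y^2 is the squared distance from the origin, which every rotation about the origin preserves.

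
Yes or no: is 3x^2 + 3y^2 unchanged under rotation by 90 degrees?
Yes

Applying rotation by 90 degrees: x' = x*cos(90 degrees) - y*sin(90 degrees) = -y, y' = x*sin(90 degrees) + y*cos(90 degrees) = x

Substituting into 3x^2 + 3y^2:
3(-y)^2 + 3(x)^2
= 3x^2 + 3y^2

This equals the original expression 3x^2 + 3y^2, so it IS invariant.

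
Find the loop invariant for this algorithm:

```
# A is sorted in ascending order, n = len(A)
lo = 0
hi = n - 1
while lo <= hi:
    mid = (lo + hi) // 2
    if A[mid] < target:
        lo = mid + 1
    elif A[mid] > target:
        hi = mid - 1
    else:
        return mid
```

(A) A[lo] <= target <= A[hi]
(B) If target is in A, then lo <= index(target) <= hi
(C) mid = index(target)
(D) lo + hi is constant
B

A loop invariant must hold before the first iteration and be re-established by every execution of the body.

(B) If target is in A, then lo <= index(target) <= hi: Before the loop [lo, hi] = [0, n-1] covers every index. When A[mid] < target, sortedness puts target strictly to the right of mid, so setting lo = mid + 1 keeps index(target) in [lo, hi]; symmetrically for hi = mid - 1. Hence 'if target is in A then lo <= index(target) <= hi' holds after every iteration, and when lo > hi it proves target is absent.

The other options fail:
(A) A[lo] <= target <= A[hi]: fails when target is not in A (e.g. target < A[0] already violates it before the loop), so it is not maintained in general.
(C) mid = index(target): mid is just the current probe; it equals index(target) only on the iteration that returns.
(D) lo + hi is constant: each iteration moves exactly one of lo, hi, so lo + hi changes (e.g. 0 + (n-1) becomes (mid+1) + (n-1)).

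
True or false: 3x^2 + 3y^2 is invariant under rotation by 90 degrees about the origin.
True

Applying rotation by 90 degrees: x' = x*cos(90 degrees) - y*sin(90 degrees) = -y, y' = x*sin(90 degrees) + y*cos(90 degrees) = x

Substituting into 3x^2 + 3y^2:
3(-y)^2 + 3(x)^2
= 3x^2 + 3y^2

This equals the original expression 3x^2 + 3y^2, so it IS invariant.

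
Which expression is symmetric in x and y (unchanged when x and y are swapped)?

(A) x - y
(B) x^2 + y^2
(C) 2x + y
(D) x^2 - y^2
B

A symmetric expression is unchanged when the variables are permuted; here the transformation to test is the swap (x, y) -> (y, x).
Substitute the transformed coordinates into each option and compare with the original:
(A) x - y  ->  (y) - (x) = -x + y   [differs from x - y: not invariant]
(B) x^2 + y^2  ->  (y)^2 + (x)^2 = x^2 + y^2   [equals x^2 + y^2: invariant]
(C) 2x + y  ->  2(y) + (x) = x + 2y   [differs from 2x + y: not invariant]
(D) x^2 - y^2  ->  (y)^2 - (x)^2 = -x^2 + y^2   [differs from x^2 - y^2: not invariant]

Only option (B), x^2 + y^2, is unchanged by the transformation.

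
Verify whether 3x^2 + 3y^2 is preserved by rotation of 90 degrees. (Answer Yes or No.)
Yes

Applying rotation by 90 degrees: x' = x*cos(90 degrees) - y*sin(90 degrees) = -y, y' = x*sin(90 degrees) + y*cos(90 degrees) = x

Substituting into 3x^2 + 3y^2:
3(-y)^2 + 3(x)^2
= 3x^2 + 3y^2

This equals the original expression 3x^2 + 3y^2, so it IS invariant.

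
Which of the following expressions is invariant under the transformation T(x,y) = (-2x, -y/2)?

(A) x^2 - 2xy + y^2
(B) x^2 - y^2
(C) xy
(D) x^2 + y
C

An expression E(x,y) is invariant under T if E(T(x,y)) = E(x,y). Here T(x,y) = (-2x, -y/2).
Substitute the transformed coordinates into each option and compare with the original:
(A) x^2 - 2xy + y^2  ->  (-2x)^2 - 2(-2x)(-y/2) + (-y/2)^2 = 4x^2 - 2xy + y^2/4   [differs from x^2 - 2xy + y^2: not invariant]
(B) x^2 - y^2  ->  (-2x)^2 - (-y/2)^2 = 4x^2 - y^2/4   [differs from x^2 - y^2: not invariant]
(C) xy  ->  (-2x)(-y/2) = xy   [equals xy: invariant]
(D) x^2 + y  ->  (-2x)^2 + (-y/2) = 4x^2 - y/2   [differs from x^2 + y: not invariant]

Only option (C), xy, is unchanged by the transformation.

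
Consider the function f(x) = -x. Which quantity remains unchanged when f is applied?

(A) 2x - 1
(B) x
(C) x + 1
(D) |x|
D

For f(x) = -x:
Applying f replaces x by -x. Since |-x| = |x|, the absolute value is unchanged by f, whereas x -> -x, 2x - 1 -> -2x - 1 and x + 1 -> -x + 1 all change.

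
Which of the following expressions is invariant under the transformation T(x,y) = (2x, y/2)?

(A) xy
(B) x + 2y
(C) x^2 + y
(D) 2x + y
A

An expression E(x,y) is invariant under T if E(T(x,y)) = E(x,y). Here T(x,y) = (2x, y/2).
Substitute the transformed coordinates into each option and compare with the original:
(A) xy  ->  (2x)(y/2) = xy   [equals xy: invariant]
(B) x + 2y  ->  (2x) + 2(y/2) = 2x + y   [differs from x + 2y: not invariant]
(C) x^2 + y  ->  (2x)^2 + (y/2) = 4x^2 + y/2   [differs from x^2 + y: not invariant]
(D) 2x + y  ->  2(2x) + (y/2) = 4x + y/2   [differs from 2x + y: not invariant]

Only option (A), xy, is unchanged by the transformation.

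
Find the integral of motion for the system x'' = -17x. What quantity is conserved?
E = (x')^2 + 17x^2

Multiply the equation by x':
x' * x'' = -17x * x'
The left side is d/dt[(x')^2/2] and the right side is d/dt[-17x^2/2], so
d/dt[(x')^2/2 + 17x^2/2] = 0, i.e. (x')^2/2 + 17x^2/2 = constant.
Multiplying by 2, the integral of motion is E = (x')^2 + 17x^2.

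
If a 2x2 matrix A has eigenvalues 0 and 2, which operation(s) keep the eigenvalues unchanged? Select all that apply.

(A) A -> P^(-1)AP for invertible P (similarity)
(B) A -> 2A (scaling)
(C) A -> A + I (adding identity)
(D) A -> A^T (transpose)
A and D

Eigenvalues are preserved by:
1. Similarity transformations: A -> P^(-1)AP (same characteristic polynomial)
2. Transpose: A^T has the same eigenvalues as A

Eigenvalues are NOT preserved by:
- Adding identity: eigenvalues become 0+1, 2+1
- Scaling: eigenvalues become 0, 4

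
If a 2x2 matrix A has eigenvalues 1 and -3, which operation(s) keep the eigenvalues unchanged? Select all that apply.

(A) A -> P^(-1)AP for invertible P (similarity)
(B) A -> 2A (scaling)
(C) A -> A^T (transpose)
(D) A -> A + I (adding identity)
A and C

Eigenvalues are preserved by:
1. Similarity transformations: A -> P^(-1)AP (same characteristic polynomial)
2. Transpose: A^T has the same eigenvalues as A

Eigenvalues are NOT preserved by:
- Adding identity: eigenvalues become 1+1, -3+1
- Scaling: eigenvalues become 2, -6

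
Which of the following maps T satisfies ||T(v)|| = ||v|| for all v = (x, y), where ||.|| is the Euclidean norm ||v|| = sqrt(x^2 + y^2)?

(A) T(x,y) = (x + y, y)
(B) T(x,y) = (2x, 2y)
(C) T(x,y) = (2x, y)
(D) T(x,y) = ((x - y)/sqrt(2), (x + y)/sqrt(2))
D

A transformation preserves a norm if ||T(v)|| = ||v|| for every v; a single vector where the norm changes rules an option out.

(A) T(x,y) = (x + y, y): v = (0, 1) has norm sqrt((0)^2 + (1)^2) = 1, but T(v) = (1, 1) has norm sqrt(2) -- not preserved.
(B) T(x,y) = (2x, 2y): v = (1, 0) has norm sqrt((1)^2 + (0)^2) = 1, but T(v) = (2, 0) has norm 2 -- not preserved.
(C) T(x,y) = (2x, y): v = (1, 0) has norm sqrt((1)^2 + (0)^2) = 1, but T(v) = (2, 0) has norm 2 -- not preserved.
(D) T(x,y) = ((x - y)/sqrt(2), (x + y)/sqrt(2)): preserves the norm -- it is an orthogonal map (a rotation/reflection), and (sqrt(2)(x - y)/2)^2 + (sqrt(2)(x + y)/2)^2 simplifies to x^2 + y^2.

Therefore the answer is (D).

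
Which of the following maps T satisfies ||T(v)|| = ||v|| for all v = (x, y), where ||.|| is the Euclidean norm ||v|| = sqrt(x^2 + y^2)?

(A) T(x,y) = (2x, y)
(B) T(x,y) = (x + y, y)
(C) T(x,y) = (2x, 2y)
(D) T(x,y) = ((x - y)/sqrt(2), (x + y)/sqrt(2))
D

A transformation preserves a norm if ||T(v)|| = ||v|| for every v; a single vector where the norm changes rules an option out.

(A) T(x,y) = (2x, y): v = (1, 0) has norm sqrt((1)^2 + (0)^2) = 1, but T(v) = (2, 0) has norm 2 -- not preserved.
(B) T(x,y) = (x + y, y): v = (0, 1) has norm sqrt((0)^2 + (1)^2) = 1, but T(v) = (1, 1) has norm sqrt(2) -- not preserved.
(C) T(x,y) = (2x, 2y): v = (1, 0) has norm sqrt((1)^2 + (0)^2) = 1, but T(v) = (2, 0) has norm 2 -- not preserved.
(D) T(x,y) = ((x - y)/sqrt(2), (x + y)/sqrt(2)): preserves the norm -- it is an orthogonal map (a rotation/reflection), and (sqrt(2)(x - y)/2)^2 + (sqrt(2)(x + y)/2)^2 simplifies to x^2 + y^2.

Therefore the answer is (D).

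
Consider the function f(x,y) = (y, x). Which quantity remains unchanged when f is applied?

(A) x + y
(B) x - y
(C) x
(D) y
A

For f(x,y) = (y, x):
After applying f: x' = y, y' = x. So x' + y' = y + x = x + y.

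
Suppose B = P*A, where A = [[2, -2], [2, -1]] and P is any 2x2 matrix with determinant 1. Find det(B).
2

By the multiplicative property of determinants, det(B) = det(P*A) = det(P) * det(A) = det(A),
so the determinant is invariant under multiplication by any determinant-1 matrix; we just need det(A).

det(A) = (2)(-1) - (-2)(2) = -2 - (-4) = 2

Therefore det(B) = 1 * 2 = 2.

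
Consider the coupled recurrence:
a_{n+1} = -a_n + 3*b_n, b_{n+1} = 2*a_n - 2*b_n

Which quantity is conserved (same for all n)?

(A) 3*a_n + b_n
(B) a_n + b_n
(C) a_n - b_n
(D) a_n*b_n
B

Replace a_n by a_{n+1} = -a_n + 3*b_n and b_n by b_{n+1} = 2*a_n - 2*b_n in each option and simplify:
(A) 3*a_n + b_n  ->  3*(-a_n + 3*b_n) + (2*a_n - 2*b_n) = -a_n + 7*b_n   [not conserved]
(B) a_n + b_n  ->  (-a_n + 3*b_n) + (2*a_n - 2*b_n) = a_n + b_n   [conserved]
(C) a_n - b_n  ->  (-a_n + 3*b_n) - (2*a_n - 2*b_n) = -3*a_n + 5*b_n   [not conserved]
(D) a_n*b_n  ->  (-a_n + 3*b_n)*(2*a_n - 2*b_n) = -2*a_n^2 + 8*a_n*b_n - 6*b_n^2   [not conserved]

Only (B) a_n + b_n returns to itself after one step, so it is the conserved quantity.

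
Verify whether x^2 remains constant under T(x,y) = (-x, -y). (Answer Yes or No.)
Yes

Substitute T(x,y) = (-x, -y) into the expression and compare with the original.

Original: x^2
After applying T: (-x)^2 = x^2

This is identical to the original x^2, so the expression is invariant.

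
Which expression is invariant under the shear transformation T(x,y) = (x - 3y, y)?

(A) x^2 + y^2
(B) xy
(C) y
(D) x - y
C

Under the shear T(x,y) = (x - 3y, y):
Substitute the transformed coordinates into each option and compare with the original:
(A) x^2 + y^2  ->  (x - 3y)^2 + (y)^2 = x^2 - 6xy + 10y^2   [differs from x^2 + y^2: not invariant]
(B) xy  ->  (x - 3y)(y) = xy - 3y^2   [differs from xy: not invariant]
(C) y  ->  (y) = y   [equals y: invariant]
(D) x - y  ->  (x - 3y) - (y) = x - 4y   [differs from x - y: not invariant]

Only option (C), y, is unchanged by the transformation.
A horizontal shear moves points parallel to the x-axis, so the y-coordinate (and any function of y alone) is unchanged.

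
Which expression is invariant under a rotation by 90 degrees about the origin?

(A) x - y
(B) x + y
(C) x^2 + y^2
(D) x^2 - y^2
C

A rotation by 90 degrees sends (x, y) to (-y, x).
Substitute the transformed coordinates into each option and compare with the original:
(A) x - y  ->  (-y) - (x) = -x - y   [differs from x - y: not invariant]
(B) x + y  ->  (-y) + (x) = x - y   [differs from x + y: not invariant]
(C) x^2 + y^2  ->  (-y)^2 + (x)^2 = x^2 + y^2   [equals x^2 + y^2: invariant]
(D) x^2 - y^2  ->  (-y)^2 - (x)^2 = -x^2 + y^2   [differs from x^2 - y^2: not invariant]

Only option (C), x^2 + y^2, is unchanged by the transformation.
Geometrically, x^2 + y^2 is the squared distance from the origin, which every rotation about the origin preserves.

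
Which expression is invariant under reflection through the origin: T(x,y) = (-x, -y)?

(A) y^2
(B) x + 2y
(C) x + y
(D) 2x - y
A

The map is reflection through the origin: T(x,y) = (-x, -y).
Substitute the transformed coordinates into each option and compare with the original:
(A) y^2  ->  (-y)^2 = y^2   [equals y^2: invariant]
(B) x + 2y  ->  (-x) + 2(-y) = -x - 2y   [differs from x + 2y: not invariant]
(C) x + y  ->  (-x) + (-y) = -x - y   [differs from x + y: not invariant]
(D) 2x - y  ->  2(-x) - (-y) = -2x + y   [differs from 2x - y: not invariant]

Only option (A), y^2, is unchanged by the transformation.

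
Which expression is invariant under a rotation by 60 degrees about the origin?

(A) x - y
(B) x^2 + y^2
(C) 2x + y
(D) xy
B

A rotation by 60 degrees sends (x, y) to (x/2 - sqrt(3)y/2, sqrt(3)x/2 + y/2).
Substitute the transformed coordinates into each option and compare with the original:
(A) x - y  ->  (x/2 - sqrt(3)y/2) - (sqrt(3)x/2 + y/2) = -sqrt(3)x/2 + x/2 - sqrt(3)y/2 - y/2   [differs from x - y: not invariant]
(B) x^2 + y^2  ->  (x/2 - sqrt(3)y/2)^2 + (sqrt(3)x/2 + y/2)^2 = x^2 + y^2   [equals x^2 + y^2: invariant]
(C) 2x + y  ->  2(x/2 - sqrt(3)y/2) + (sqrt(3)x/2 + y/2) = sqrt(3)x/2 + x - sqrt(3)y + y/2   [differs from 2x + y: not invariant]
(D) xy  ->  (x/2 - sqrt(3)y/2)(sqrt(3)x/2 + y/2) = sqrt(3)x^2/4 - xy/2 - sqrt(3)y^2/4   [differs from xy: not invariant]

Only option (B), x^2 + y^2, is unchanged by the transformation.
Geometrically, x^2 + y^2 is the squared distance from the origin, which every rotation about the origin preserves.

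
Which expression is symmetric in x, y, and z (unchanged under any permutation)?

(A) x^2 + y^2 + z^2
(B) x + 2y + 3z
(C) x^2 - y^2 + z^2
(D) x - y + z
A

A symmetric expression is unchanged when the variables are permuted; here the transformation to test is the swap (x, y) -> (y, x).
A symmetric expression must survive every permutation; the single swap x <-> y already eliminates the distractors, and the keyed expression is also unchanged by x <-> z and y <-> z (each variable enters it in exactly the same way).
Substitute the transformed coordinates into each option and compare with the original:
(A) x^2 + y^2 + z^2  ->  (y)^2 + (x)^2 + z^2 = x^2 + y^2 + z^2   [equals x^2 + y^2 + z^2: invariant]
(B) x + 2y + 3z  ->  (y) + 2(x) + 3z = 2x + y + 3z   [differs from x + 2y + 3z: not invariant]
(C) x^2 - y^2 + z^2  ->  (y)^2 - (x)^2 + z^2 = -x^2 + y^2 + z^2   [differs from x^2 - y^2 + z^2: not invariant]
(D) x - y + z  ->  (y) - (x) + z = -x + y + z   [differs from x - y + z: not invariant]

Only option (A), x^2 + y^2 + z^2, is unchanged by the transformation.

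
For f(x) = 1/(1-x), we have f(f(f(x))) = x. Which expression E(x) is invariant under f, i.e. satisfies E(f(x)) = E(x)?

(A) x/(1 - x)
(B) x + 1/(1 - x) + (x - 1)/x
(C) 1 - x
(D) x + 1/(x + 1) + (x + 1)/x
B

Replace x by f(x) = 1/(1 - x) in each option and simplify. As a quick numerical cross-check, also compare E(4) with E(f(4)) = E(-1/3).

(A) x/(1 - x)  ->  (1/(1 - x))/(1 - (1/(1 - x))) = -1/x; check: E(4) = -4/3 but E(-1/3) = -1/4.   [not invariant]
(B) x + 1/(1 - x) + (x - 1)/x  ->  (1/(1 - x)) + 1/(1 - (1/(1 - x))) + ((1/(1 - x)) - 1)/(1/(1 - x)), which simplifies back to x + 1/(1 - x) + (x - 1)/x; check: E(4) = 53/12, E(-1/3) = 53/12.   [invariant]
(C) 1 - x  ->  1 - (1/(1 - x)) = x/(x - 1); check: E(4) = -3 but E(-1/3) = 4/3.   [not invariant]
(D) x + 1/(x + 1) + (x + 1)/x  ->  (1/(1 - x)) + 1/((1/(1 - x)) + 1) + ((1/(1 - x)) + 1)/(1/(1 - x)) = (-x^3 + 6x^2 - 11x + 7)/(x^2 - 3x + 2); check: E(4) = 109/20 but E(-1/3) = -5/6.   [not invariant]

Only (B) is unchanged. Indeed f(f(x)) = 1/(1 - 1/(1-x)) = (1-x)/(-x) = (x-1)/x, so E(x) = x + f(x) + f(f(x)) is the sum over the whole 3-cycle; applying f just permutes the three terms cyclically (x -> f(x) -> f(f(x)) -> x), leaving the sum unchanged.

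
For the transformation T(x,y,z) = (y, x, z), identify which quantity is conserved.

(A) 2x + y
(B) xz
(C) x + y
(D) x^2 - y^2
C

Apply T(x,y,z) = (y, x, z) to each option, i.e. replace (x, y, z) by the transformed coordinates.
Substitute the transformed coordinates into each option and compare with the original:
(A) 2x + y  ->  2(y) + (x) = x + 2y   [differs from 2x + y: not invariant]
(B) xz  ->  (y)(z) = yz   [differs from xz: not invariant]
(C) x + y  ->  (y) + (x) = x + y   [equals x + y: invariant]
(D) x^2 - y^2  ->  (y)^2 - (x)^2 = -x^2 + y^2   [differs from x^2 - y^2: not invariant]

Only option (C), x + y, is unchanged by the transformation.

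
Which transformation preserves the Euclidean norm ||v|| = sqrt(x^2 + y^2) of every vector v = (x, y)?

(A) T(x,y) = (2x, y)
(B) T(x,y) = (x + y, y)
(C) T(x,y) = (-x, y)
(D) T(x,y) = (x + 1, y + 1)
C

A transformation preserves a norm if ||T(v)|| = ||v|| for every v; a single vector where the norm changes rules an option out.

(A) T(x,y) = (2x, y): v = (1, 0) has norm sqrt((1)^2 + (0)^2) = 1, but T(v) = (2, 0) has norm 2 -- not preserved.
(B) T(x,y) = (x + y, y): v = (0, 1) has norm sqrt((0)^2 + (1)^2) = 1, but T(v) = (1, 1) has norm sqrt(2) -- not preserved.
(C) T(x,y) = (-x, y): preserves the norm -- it is an orthogonal map (a rotation/reflection), and (-x)^2 + (y)^2 simplifies to x^2 + y^2.
(D) T(x,y) = (x + 1, y + 1): v = (1, 0) has norm sqrt((1)^2 + (0)^2) = 1, but T(v) = (2, 1) has norm sqrt(5) -- not preserved.

Therefore the answer is (C).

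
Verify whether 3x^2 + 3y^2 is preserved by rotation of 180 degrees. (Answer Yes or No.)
Yes

Applying rotation by 180 degrees: x' = x*cos(180 degrees) - y*sin(180 degrees) = -x, y' = x*sin(180 degrees) + y*cos(180 degrees) = -y

Substituting into 3x^2 + 3y^2:
3(-x)^2 + 3(-y)^2
= 3x^2 + 3y^2

This equals the original expression 3x^2 + 3y^2, so it IS invariant.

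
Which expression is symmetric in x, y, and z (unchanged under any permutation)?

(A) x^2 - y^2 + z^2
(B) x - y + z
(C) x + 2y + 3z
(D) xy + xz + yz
D

A symmetric expression is unchanged when the variables are permuted; here the transformation to test is the swap (x, y) -> (y, x).
A symmetric expression must survive every permutation; the single swap x <-> y already eliminates the distractors, and the keyed expression is also unchanged by x <-> z and y <-> z (each variable enters it in exactly the same way).
Substitute the transformed coordinates into each option and compare with the original:
(A) x^2 - y^2 + z^2  ->  (y)^2 - (x)^2 + z^2 = -x^2 + y^2 + z^2   [differs from x^2 - y^2 + z^2: not invariant]
(B) x - y + z  ->  (y) - (x) + z = -x + y + z   [differs from x - y + z: not invariant]
(C) x + 2y + 3z  ->  (y) + 2(x) + 3z = 2x + y + 3z   [differs from x + 2y + 3z: not invariant]
(D) xy + xz + yz  ->  (y)(x) + (y)z + (x)z = xy + xz + yz   [equals xy + xz + yz: invariant]

Only option (D), xy + xz + yz, is unchanged by the transformation.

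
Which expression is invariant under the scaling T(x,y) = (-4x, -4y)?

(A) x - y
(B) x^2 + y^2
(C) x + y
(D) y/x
D

Under the uniform scaling T(x,y) = (-4x, -4y):
Substitute the transformed coordinates into each option and compare with the original:
(A) x - y  ->  (-4x) - (-4y) = -4x + 4y   [differs from x - y: not invariant]
(B) x^2 + y^2  ->  (-4x)^2 + (-4y)^2 = 16x^2 + 16y^2   [differs from x^2 + y^2: not invariant]
(C) x + y  ->  (-4x) + (-4y) = -4x - 4y   [differs from x + y: not invariant]
(D) y/x  ->  (-4y)/(-4x) = y/x   [equals y/x: invariant]

Only option (D), y/x, is unchanged by the transformation.
The common factor -4 cancels in a ratio of coordinates, while sums, products and sums of squares pick up factors of -4 or 16.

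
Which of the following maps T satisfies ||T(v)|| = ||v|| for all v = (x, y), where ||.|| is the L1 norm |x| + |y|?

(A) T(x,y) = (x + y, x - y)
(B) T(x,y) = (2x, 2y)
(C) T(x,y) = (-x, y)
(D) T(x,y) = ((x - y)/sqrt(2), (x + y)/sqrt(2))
C

A transformation preserves a norm if ||T(v)|| = ||v|| for every v; a single vector where the norm changes rules an option out.

(A) T(x,y) = (x + y, x - y): v = (1, 0) has norm |1| + |0| = 1, but T(v) = (1, 1) has norm 2 -- not preserved.
(B) T(x,y) = (2x, 2y): v = (1, 0) has norm |1| + |0| = 1, but T(v) = (2, 0) has norm 2 -- not preserved.
(C) T(x,y) = (-x, y): preserves the norm -- it only permutes the coordinates and/or flips signs, which leaves |x| + |y| unchanged.
(D) T(x,y) = ((x - y)/sqrt(2), (x + y)/sqrt(2)): v = (1, 0) has norm |1| + |0| = 1, but T(v) = (sqrt(2)/2, sqrt(2)/2) has norm sqrt(2) -- not preserved.

Therefore the answer is (C).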